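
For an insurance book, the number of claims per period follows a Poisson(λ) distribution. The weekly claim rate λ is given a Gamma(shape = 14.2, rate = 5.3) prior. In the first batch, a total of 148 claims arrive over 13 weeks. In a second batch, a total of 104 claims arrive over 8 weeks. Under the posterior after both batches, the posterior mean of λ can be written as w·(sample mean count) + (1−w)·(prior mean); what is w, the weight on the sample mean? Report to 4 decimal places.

0.7985

With a Gamma(shape α, rate β) prior, the Poisson likelihood is conjugate: the posterior is Gamma(α + ΣXᵢ, β + n).
Total number of weeks: n = 13 + 8 = 21.
Posterior mean = (α₀+S)/(β₀+n) = [n/(β₀+n)]·(S/n) + [β₀/(β₀+n)]·(α₀/β₀), so only n and β₀ enter the weight.
Weight on data w = n/(β₀+n) = 21/(5.3+21) = 21/26.3 = 0.7985.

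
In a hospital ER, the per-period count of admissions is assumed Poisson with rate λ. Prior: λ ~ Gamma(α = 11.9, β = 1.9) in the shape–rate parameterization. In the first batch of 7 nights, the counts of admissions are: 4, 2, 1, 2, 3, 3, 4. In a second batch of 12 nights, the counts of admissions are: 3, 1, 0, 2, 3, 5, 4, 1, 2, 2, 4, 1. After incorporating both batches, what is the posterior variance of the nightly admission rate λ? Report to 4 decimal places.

With a Gamma(shape α, rate β) prior, the Poisson likelihood is conjugate: the posterior is Gamma(α + ΣXᵢ, β + n).
Batch 1: sum of counts S = 19 over n = 7 nights.
After batch 1: Gamma(α+S, β+n) = Gamma(11.9+19, 1.9+7) = Gamma(30.9, 8.9).
Batch 2: sum of counts S = 28 over n = 12 nights.
After batch 2: Gamma(α+S, β+n) = Gamma(30.9+28, 8.9+12) = Gamma(58.9, 20.9).
Var = α/β² = 58.9/20.9² = 0.1348.

0.1348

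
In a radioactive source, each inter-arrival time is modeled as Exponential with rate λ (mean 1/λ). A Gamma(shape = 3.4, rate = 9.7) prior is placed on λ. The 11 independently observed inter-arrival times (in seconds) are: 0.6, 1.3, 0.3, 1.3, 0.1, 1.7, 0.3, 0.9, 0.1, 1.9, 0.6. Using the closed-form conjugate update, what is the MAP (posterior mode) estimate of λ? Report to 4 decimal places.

With a Gamma(shape α, rate β) prior on the exponential rate λ, the posterior after n observations with total T = Σxᵢ is Gamma(α+n, β+T).
Sum of observations T = 9.1 seconds; n = 11.
Posterior: Gamma(3.4+11, 9.7+9.1) = Gamma(14.4, 18.8).
Mode = (α−1)/β = 0.7128.

0.7128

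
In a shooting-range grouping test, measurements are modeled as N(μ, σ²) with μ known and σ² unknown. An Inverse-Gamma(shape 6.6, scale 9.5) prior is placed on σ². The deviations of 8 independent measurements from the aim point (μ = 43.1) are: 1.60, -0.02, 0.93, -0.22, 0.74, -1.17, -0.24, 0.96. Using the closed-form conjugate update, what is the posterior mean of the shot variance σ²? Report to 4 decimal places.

With known mean μ and an Inverse-Gamma(α, β) prior on σ², the Normal likelihood is conjugate: posterior is Inv-Gamma(α + n/2, β + Σ(xᵢ−μ)²/2).
Σ(xᵢ−μ)² = (1.60)² + (-0.02)² + (0.93)² + (-0.22)² + (0.74)² + (-1.17)² + (-0.24)² + (0.96)² = 6.3694.
Posterior: Inv-Gamma(6.6 + 8/2, 9.5 + 6.3694/2) = Inv-Gamma(10.60, 12.68470).
E[σ²|data] = β/(α−1) = 12.68470/9.60 = 1.3213.

1.3213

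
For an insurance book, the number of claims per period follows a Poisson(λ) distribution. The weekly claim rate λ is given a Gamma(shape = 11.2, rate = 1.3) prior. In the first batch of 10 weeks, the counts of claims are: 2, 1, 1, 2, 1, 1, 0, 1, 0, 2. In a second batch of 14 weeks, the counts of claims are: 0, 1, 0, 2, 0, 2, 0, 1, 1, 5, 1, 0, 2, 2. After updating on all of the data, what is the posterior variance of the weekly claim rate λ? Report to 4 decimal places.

0.0612

With a Gamma(shape α, rate β) prior, the Poisson likelihood is conjugate: the posterior is Gamma(α + ΣXᵢ, β + n).
Batch 1: sum of counts S = 11 over n = 10 weeks.
After batch 1: Gamma(α+S, β+n) = Gamma(11.2+11, 1.3+10) = Gamma(22.2, 11.3).
Batch 2: sum of counts S = 17 over n = 14 weeks.
After batch 2: Gamma(α+S, β+n) = Gamma(22.2+17, 11.3+14) = Gamma(39.2, 25.3).
Var = α/β² = 39.2/25.3² = 0.0612.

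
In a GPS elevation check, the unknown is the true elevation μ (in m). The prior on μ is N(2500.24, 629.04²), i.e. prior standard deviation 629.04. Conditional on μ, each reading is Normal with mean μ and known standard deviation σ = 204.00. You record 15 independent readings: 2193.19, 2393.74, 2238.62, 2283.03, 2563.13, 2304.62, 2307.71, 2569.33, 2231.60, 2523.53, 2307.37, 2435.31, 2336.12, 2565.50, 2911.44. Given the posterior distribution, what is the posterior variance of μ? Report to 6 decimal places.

2755.082666

For Normal data with known variance σ², a Normal(μ₀, σ₀²) prior on μ is conjugate. Posterior precision = 1/σ₀² + n/σ²; posterior mean is the precision-weighted average of μ₀ and x̄.
σ₀² = 629.04² = 395691.3216, σ² = 204.00² = 41616; σ² + n·σ₀² = 41616 + 15·395691.3216 = 5976985.824.
Posterior precision = 1/σ₀² + n/σ² = 1/395691.3216 + 15/41616 = (σ² + n·σ₀²)/(σ₀²σ²) = 5976985.824/(395691.3216·41616); posterior variance σₙ² = σ₀²σ²/(σ² + n·σ₀²) = 395691.3216·41616/5976985.824 = 2755.082666.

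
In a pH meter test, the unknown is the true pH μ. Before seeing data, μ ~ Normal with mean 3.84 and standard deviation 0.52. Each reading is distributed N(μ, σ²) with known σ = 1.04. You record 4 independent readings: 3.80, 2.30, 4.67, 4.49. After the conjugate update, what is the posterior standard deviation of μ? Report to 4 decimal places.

0.3677

For Normal data with known variance σ², a Normal(μ₀, σ₀²) prior on μ is conjugate. Posterior precision = 1/σ₀² + n/σ²; posterior mean is the precision-weighted average of μ₀ and x̄.
σ₀² = 0.52² = 0.2704, σ² = 1.04² = 1.0816; σ² + n·σ₀² = 1.0816 + 4·0.2704 = 2.1632.
Posterior precision = 1/σ₀² + n/σ² = 1/0.2704 + 4/1.0816 = (σ² + n·σ₀²)/(σ₀²σ²) = 2.1632/(0.2704·1.0816); posterior variance σₙ² = σ₀²σ²/(σ² + n·σ₀²) = 0.2704·1.0816/2.1632 = 0.135200.
Posterior SD = √σₙ² = √(0.2704·1.0816/2.1632) = 0.3677.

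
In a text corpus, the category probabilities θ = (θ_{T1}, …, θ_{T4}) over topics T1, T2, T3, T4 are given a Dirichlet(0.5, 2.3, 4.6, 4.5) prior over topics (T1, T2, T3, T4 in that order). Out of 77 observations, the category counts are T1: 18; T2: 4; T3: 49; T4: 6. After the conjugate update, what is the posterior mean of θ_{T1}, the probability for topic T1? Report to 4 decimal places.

0.2081

The Dirichlet prior is conjugate to the Multinomial likelihood: each posterior αⱼ = prior αⱼ + observed count nⱼ.
Posterior concentration: (18.5, 6.3, 53.6, 10.5), total = 88.9.
E[θ_{T1}|data] = α_{T1}/Σα = 18.5/88.9 = 0.2081.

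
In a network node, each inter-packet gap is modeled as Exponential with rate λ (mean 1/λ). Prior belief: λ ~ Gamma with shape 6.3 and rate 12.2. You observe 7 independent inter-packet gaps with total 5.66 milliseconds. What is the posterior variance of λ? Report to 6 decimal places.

0.041695

With a Gamma(shape α, rate β) prior on the exponential rate λ, the posterior after n observations with total T = Σxᵢ is Gamma(α+n, β+T).
Posterior: Gamma(6.3+7, 12.2+5.66) = Gamma(13.3, 17.86).
Var = α/β² = 0.041695.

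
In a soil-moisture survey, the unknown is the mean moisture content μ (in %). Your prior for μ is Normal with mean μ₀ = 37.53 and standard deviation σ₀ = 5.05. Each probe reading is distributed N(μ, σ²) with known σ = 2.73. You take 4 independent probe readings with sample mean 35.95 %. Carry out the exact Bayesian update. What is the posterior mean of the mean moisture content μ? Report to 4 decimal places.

36.0576

For Normal data with known variance σ², a Normal(μ₀, σ₀²) prior on μ is conjugate. Posterior precision = 1/σ₀² + n/σ²; posterior mean is the precision-weighted average of μ₀ and x̄.
n·x̄ = 4·35.95 = 143.8.
σ₀² = 5.05² = 25.5025, σ² = 2.73² = 7.4529; σ² + n·σ₀² = 7.4529 + 4·25.5025 = 109.4629.
Posterior mean = (μ₀/σ₀² + n·x̄/σ²)/(1/σ₀² + n/σ²) = (σ²·μ₀ + σ₀²·n·x̄)/(σ² + n·σ₀²) = (7.4529·37.53 + 25.5025·143.8)/109.4629 = 3946.966837/109.4629 = 36.0576.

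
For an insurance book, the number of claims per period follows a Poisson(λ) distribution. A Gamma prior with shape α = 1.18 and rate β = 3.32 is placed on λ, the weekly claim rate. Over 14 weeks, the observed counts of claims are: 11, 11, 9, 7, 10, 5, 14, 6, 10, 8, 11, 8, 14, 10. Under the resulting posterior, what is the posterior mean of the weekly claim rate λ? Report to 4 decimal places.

With a Gamma(shape α, rate β) prior, the Poisson likelihood is conjugate: the posterior is Gamma(α + ΣXᵢ, β + n).
Sum of counts S = 134 over n = 14 weeks.
Posterior: Gamma(α+S, β+n) = Gamma(1.18+134, 3.32+14) = Gamma(135.18, 17.32).
Posterior mean = α/β = 135.18/17.32 = 7.8048.

7.8048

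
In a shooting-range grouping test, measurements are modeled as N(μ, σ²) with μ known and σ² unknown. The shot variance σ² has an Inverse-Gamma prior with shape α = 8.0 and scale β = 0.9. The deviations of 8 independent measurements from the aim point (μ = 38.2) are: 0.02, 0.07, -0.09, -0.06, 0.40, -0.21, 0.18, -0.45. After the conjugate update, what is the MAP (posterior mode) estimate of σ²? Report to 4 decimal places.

With known mean μ and an Inverse-Gamma(α, β) prior on σ², the Normal likelihood is conjugate: posterior is Inv-Gamma(α + n/2, β + Σ(xᵢ−μ)²/2).
Σ(xᵢ−μ)² = (0.02)² + (0.07)² + (-0.09)² + (-0.06)² + (0.40)² + (-0.21)² + (0.18)² + (-0.45)² = 0.4560.
Posterior: Inv-Gamma(8.0 + 8/2, 0.9 + 0.4560/2) = Inv-Gamma(12.00, 1.12800).
Mode = β/(α+1) = 1.12800/13.00 = 0.0868.

0.0868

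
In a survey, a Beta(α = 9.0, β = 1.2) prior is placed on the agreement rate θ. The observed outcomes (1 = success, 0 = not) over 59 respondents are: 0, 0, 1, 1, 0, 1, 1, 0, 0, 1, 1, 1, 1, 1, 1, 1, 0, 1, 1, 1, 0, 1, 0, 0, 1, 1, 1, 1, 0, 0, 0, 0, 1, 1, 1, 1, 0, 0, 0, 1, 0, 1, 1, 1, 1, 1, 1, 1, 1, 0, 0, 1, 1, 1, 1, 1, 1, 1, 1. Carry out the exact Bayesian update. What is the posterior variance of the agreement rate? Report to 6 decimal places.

The Beta prior is conjugate to a Binomial/Bernoulli likelihood; the update adds successes to α and failures to β.
Posterior: Beta(α+k, β+n−k) = Beta(9.0+40, 1.2+19) = Beta(49.0, 20.2).
Var = αβ/((α+β)²(α+β+1)) = 49.0·20.2/(69.2²·70.2) = 0.002944.

0.002944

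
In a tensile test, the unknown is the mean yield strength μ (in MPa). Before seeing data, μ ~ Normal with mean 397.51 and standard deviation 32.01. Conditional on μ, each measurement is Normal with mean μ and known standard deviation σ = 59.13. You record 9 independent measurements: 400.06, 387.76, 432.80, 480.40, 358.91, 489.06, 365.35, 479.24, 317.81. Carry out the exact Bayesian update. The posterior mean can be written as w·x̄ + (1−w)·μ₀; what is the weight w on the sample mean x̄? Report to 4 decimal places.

For Normal data with known variance σ², a Normal(μ₀, σ₀²) prior on μ is conjugate. Posterior precision = 1/σ₀² + n/σ²; posterior mean is the precision-weighted average of μ₀ and x̄.
σ₀² = 32.01² = 1024.6401, σ² = 59.13² = 3496.3569. Prior precision 1/σ₀² = 1/1024.6401; data precision n/σ² = 9/3496.3569.
w = (n/σ²)/(1/σ₀² + n/σ²) = n·σ₀²/(σ² + n·σ₀²) = 9·1024.6401/(3496.3569 + 9·1024.6401) = 9221.7609/12718.1178 = 0.7251.

0.7251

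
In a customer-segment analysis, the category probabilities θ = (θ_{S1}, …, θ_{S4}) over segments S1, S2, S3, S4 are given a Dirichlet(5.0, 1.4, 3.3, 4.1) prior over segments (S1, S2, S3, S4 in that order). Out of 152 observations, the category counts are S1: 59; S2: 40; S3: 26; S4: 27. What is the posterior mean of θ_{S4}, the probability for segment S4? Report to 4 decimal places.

The Dirichlet prior is conjugate to the Multinomial likelihood: each posterior αⱼ = prior αⱼ + observed count nⱼ.
Posterior concentration: (64.0, 41.4, 29.3, 31.1), total = 165.8.
E[θ_{S4}|data] = α_{S4}/Σα = 31.1/165.8 = 0.1876.

0.1876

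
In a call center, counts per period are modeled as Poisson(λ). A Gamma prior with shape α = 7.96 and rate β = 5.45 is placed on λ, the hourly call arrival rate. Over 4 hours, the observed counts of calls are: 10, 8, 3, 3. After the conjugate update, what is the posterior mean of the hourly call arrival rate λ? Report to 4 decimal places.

With a Gamma(shape α, rate β) prior, the Poisson likelihood is conjugate: the posterior is Gamma(α + ΣXᵢ, β + n).
Sum of counts S = 24 over n = 4 hours.
Posterior: Gamma(α+S, β+n) = Gamma(7.96+24, 5.45+4) = Gamma(31.96, 9.45).
Posterior mean = α/β = 31.96/9.45 = 3.3820.

3.3820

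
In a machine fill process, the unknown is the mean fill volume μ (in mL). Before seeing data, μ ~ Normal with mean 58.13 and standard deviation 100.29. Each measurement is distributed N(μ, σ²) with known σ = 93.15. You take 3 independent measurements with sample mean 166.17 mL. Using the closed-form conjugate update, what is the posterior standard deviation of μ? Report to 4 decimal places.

For Normal data with known variance σ², a Normal(μ₀, σ₀²) prior on μ is conjugate. Posterior precision = 1/σ₀² + n/σ²; posterior mean is the precision-weighted average of μ₀ and x̄.
σ₀² = 100.29² = 10058.0841, σ² = 93.15² = 8676.9225; σ² + n·σ₀² = 8676.9225 + 3·10058.0841 = 38851.1748.
Posterior precision = 1/σ₀² + n/σ² = 1/10058.0841 + 3/8676.9225 = (σ² + n·σ₀²)/(σ₀²σ²) = 38851.1748/(10058.0841·8676.9225); posterior variance σₙ² = σ₀²σ²/(σ² + n·σ₀²) = 10058.0841·8676.9225/38851.1748 = 2246.346904.
Posterior SD = √σₙ² = √(10058.0841·8676.9225/38851.1748) = 47.3956.

47.3956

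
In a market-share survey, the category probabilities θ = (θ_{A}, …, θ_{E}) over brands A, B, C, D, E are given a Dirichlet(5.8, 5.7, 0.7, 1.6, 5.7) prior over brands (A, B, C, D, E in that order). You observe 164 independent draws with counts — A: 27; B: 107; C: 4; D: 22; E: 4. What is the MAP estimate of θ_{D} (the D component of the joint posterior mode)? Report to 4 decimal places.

0.1266

The Dirichlet prior is conjugate to the Multinomial likelihood: each posterior αⱼ = prior αⱼ + observed count nⱼ.
Posterior concentration: (32.8, 112.7, 4.7, 23.6, 9.7), total = 183.5.
Joint mode component: (α_{D}−1)/(Σα−K) = 22.6/178.5 = 0.1266.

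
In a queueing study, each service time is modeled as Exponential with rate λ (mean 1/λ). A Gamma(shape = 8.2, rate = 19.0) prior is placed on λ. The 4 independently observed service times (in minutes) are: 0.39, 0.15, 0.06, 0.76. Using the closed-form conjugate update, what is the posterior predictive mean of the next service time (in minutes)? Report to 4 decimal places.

With a Gamma(shape α, rate β) prior on the exponential rate λ, the posterior after n observations with total T = Σxᵢ is Gamma(α+n, β+T).
Sum of observations T = 1.36 minutes; n = 4.
Posterior: Gamma(8.2+4, 19.0+1.36) = Gamma(12.2, 20.36).
The predictive distribution for the next observation is Lomax; its mean is β/(α−1) = 20.36/11.2 = 1.8179.

1.8179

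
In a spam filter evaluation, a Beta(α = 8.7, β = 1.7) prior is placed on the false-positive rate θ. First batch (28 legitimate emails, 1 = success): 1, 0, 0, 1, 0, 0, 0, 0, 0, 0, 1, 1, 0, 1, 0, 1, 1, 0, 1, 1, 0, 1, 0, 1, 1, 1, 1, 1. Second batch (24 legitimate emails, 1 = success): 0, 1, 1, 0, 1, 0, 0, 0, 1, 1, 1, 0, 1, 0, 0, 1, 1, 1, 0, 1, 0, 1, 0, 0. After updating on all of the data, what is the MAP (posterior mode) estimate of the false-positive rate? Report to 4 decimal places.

The Beta prior is conjugate to a Binomial/Bernoulli likelihood; the update adds successes to α and failures to β.
After batch 1: Beta(8.7+15, 1.7+13) = Beta(23.7, 14.7).
After batch 2: Beta(23.7+12, 14.7+12) = Beta(35.7, 26.7).
Mode of Beta(a,b) for a,b>1 is (a−1)/(a+b−2) = 34.7/60.4 = 0.5745.

0.5745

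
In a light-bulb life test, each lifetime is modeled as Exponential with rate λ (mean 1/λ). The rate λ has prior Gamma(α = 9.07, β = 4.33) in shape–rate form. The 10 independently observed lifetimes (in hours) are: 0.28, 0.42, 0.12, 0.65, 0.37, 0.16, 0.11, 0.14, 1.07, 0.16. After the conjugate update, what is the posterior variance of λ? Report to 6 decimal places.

0.312643

With a Gamma(shape α, rate β) prior on the exponential rate λ, the posterior after n observations with total T = Σxᵢ is Gamma(α+n, β+T).
Sum of observations T = 3.48 hours; n = 10.
Posterior: Gamma(9.07+10, 4.33+3.48) = Gamma(19.07, 7.81).
Var = α/β² = 0.312643.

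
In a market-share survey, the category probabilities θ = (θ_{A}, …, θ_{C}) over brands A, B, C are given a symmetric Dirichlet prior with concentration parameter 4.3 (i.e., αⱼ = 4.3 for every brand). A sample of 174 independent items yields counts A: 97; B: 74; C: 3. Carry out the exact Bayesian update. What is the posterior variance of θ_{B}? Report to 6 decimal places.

0.001296

The Dirichlet prior is conjugate to the Multinomial likelihood: each posterior αⱼ = prior αⱼ + observed count nⱼ.
Posterior concentration: (101.3, 78.3, 7.3), total = 186.9.
Var[θ_j] = α_j(Σα−α_j)/((Σα)²(Σα+1)) = 78.3·108.6/(186.9²·187.9) = 0.001296.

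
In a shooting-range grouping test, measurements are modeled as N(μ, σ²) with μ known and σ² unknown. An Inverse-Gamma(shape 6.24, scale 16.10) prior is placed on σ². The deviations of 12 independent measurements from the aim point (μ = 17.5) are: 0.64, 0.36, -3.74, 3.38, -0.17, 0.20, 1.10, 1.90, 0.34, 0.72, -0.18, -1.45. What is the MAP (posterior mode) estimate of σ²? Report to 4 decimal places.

2.4852

With known mean μ and an Inverse-Gamma(α, β) prior on σ², the Normal likelihood is conjugate: posterior is Inv-Gamma(α + n/2, β + Σ(xᵢ−μ)²/2).
Σ(xᵢ−μ)² = (0.64)² + (0.36)² + (-3.74)² + (3.38)² + (-0.17)² + (0.20)² + (1.10)² + (1.90)² + (0.34)² + (0.72)² + (-0.18)² + (-1.45)² = 33.6090.
Posterior: Inv-Gamma(6.24 + 12/2, 16.10 + 33.6090/2) = Inv-Gamma(12.24, 32.90450).
Mode = β/(α+1) = 32.90450/13.24 = 2.4852.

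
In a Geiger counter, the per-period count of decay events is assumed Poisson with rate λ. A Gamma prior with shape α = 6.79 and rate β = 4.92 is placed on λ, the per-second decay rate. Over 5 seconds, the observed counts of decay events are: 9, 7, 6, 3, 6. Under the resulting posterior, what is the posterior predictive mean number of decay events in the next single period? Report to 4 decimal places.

With a Gamma(shape α, rate β) prior, the Poisson likelihood is conjugate: the posterior is Gamma(α + ΣXᵢ, β + n).
Sum of counts S = 31 over n = 5 seconds.
Posterior: Gamma(α+S, β+n) = Gamma(6.79+31, 4.92+5) = Gamma(37.79, 9.92).
The predictive distribution for one future period is NegBinom with mean α/β = 3.8095.

3.8095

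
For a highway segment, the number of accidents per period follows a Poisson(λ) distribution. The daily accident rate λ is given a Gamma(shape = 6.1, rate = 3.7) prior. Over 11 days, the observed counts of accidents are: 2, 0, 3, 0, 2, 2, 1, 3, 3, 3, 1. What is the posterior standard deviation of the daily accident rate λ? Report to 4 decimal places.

With a Gamma(shape α, rate β) prior, the Poisson likelihood is conjugate: the posterior is Gamma(α + ΣXᵢ, β + n).
Sum of counts S = 20 over n = 11 days.
Posterior: Gamma(α+S, β+n) = Gamma(6.1+20, 3.7+11) = Gamma(26.1, 14.7).
SD = √α/β = √26.1/14.7 = 0.3475.

0.3475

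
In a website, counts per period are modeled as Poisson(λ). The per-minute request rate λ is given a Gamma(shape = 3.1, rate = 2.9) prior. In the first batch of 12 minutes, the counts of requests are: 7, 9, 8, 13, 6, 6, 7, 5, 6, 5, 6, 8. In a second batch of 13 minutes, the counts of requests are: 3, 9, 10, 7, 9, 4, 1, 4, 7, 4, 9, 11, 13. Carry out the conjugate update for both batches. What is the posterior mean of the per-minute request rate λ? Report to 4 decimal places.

With a Gamma(shape α, rate β) prior, the Poisson likelihood is conjugate: the posterior is Gamma(α + ΣXᵢ, β + n).
Batch 1: sum of counts S = 86 over n = 12 minutes.
After batch 1: Gamma(α+S, β+n) = Gamma(3.1+86, 2.9+12) = Gamma(89.1, 14.9).
Batch 2: sum of counts S = 91 over n = 13 minutes.
After batch 2: Gamma(α+S, β+n) = Gamma(89.1+91, 14.9+13) = Gamma(180.1, 27.9).
Posterior mean = α/β = 180.1/27.9 = 6.4552.

6.4552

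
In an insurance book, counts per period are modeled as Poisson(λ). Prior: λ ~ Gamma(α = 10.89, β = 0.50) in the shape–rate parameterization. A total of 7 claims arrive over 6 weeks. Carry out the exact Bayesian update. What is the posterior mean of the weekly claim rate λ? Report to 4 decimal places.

2.7523

With a Gamma(shape α, rate β) prior, the Poisson likelihood is conjugate: the posterior is Gamma(α + ΣXᵢ, β + n).
Posterior: Gamma(α+S, β+n) = Gamma(10.89+7, 0.50+6) = Gamma(17.89, 6.50).
Posterior mean = α/β = 17.89/6.50 = 2.7523.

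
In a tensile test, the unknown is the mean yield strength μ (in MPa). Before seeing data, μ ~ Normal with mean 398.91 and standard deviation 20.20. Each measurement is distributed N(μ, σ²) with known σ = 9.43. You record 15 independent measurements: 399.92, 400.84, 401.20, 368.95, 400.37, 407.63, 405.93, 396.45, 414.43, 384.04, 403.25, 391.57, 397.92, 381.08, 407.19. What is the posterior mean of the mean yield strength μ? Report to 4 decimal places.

For Normal data with known variance σ², a Normal(μ₀, σ₀²) prior on μ is conjugate. Posterior precision = 1/σ₀² + n/σ²; posterior mean is the precision-weighted average of μ₀ and x̄.
Σxᵢ = 399.92 + 400.84 + 401.20 + 368.95 + 400.37 + 407.63 + 405.93 + 396.45 + 414.43 + 384.04 + 403.25 + 391.57 + 397.92 + 381.08 + 407.19 = 5960.77, so n·x̄ = 5960.77.
σ₀² = 20.20² = 408.04, σ² = 9.43² = 88.9249; σ² + n·σ₀² = 88.9249 + 15·408.04 = 6209.5249.
Posterior mean = (μ₀/σ₀² + n·x̄/σ²)/(1/σ₀² + n/σ²) = (σ²·μ₀ + σ₀²·n·x̄)/(σ² + n·σ₀²) = (88.9249·398.91 + 408.04·5960.77)/6209.5249 = 2467705.622659/6209.5249 = 397.4065.

397.4065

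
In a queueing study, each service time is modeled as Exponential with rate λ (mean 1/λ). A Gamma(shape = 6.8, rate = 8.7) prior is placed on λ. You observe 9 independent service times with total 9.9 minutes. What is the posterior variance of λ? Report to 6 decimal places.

0.045670

With a Gamma(shape α, rate β) prior on the exponential rate λ, the posterior after n observations with total T = Σxᵢ is Gamma(α+n, β+T).
Posterior: Gamma(6.8+9, 8.7+9.9) = Gamma(15.8, 18.6).
Var = α/β² = 0.045670.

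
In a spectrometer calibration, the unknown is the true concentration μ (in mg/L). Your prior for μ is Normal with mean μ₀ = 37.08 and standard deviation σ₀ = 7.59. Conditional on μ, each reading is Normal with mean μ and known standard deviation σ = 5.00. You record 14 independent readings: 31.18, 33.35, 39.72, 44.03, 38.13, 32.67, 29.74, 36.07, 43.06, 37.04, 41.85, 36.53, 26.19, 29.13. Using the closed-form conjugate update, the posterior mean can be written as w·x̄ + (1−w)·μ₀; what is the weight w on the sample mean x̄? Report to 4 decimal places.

For Normal data with known variance σ², a Normal(μ₀, σ₀²) prior on μ is conjugate. Posterior precision = 1/σ₀² + n/σ²; posterior mean is the precision-weighted average of μ₀ and x̄.
σ₀² = 7.59² = 57.6081, σ² = 5.00² = 25. Prior precision 1/σ₀² = 1/57.6081; data precision n/σ² = 14/25.
w = (n/σ²)/(1/σ₀² + n/σ²) = n·σ₀²/(σ² + n·σ₀²) = 14·57.6081/(25 + 14·57.6081) = 806.5134/831.5134 = 0.9699.

0.9699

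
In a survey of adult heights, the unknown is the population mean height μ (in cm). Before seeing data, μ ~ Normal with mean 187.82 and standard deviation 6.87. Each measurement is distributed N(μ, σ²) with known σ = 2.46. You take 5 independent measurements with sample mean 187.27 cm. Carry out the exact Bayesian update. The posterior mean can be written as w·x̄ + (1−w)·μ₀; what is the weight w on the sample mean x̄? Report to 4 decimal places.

0.9750

For Normal data with known variance σ², a Normal(μ₀, σ₀²) prior on μ is conjugate. Posterior precision = 1/σ₀² + n/σ²; posterior mean is the precision-weighted average of μ₀ and x̄.
σ₀² = 6.87² = 47.1969, σ² = 2.46² = 6.0516. Prior precision 1/σ₀² = 1/47.1969; data precision n/σ² = 5/6.0516.
w = (n/σ²)/(1/σ₀² + n/σ²) = n·σ₀²/(σ² + n·σ₀²) = 5·47.1969/(6.0516 + 5·47.1969) = 235.9845/242.0361 = 0.9750.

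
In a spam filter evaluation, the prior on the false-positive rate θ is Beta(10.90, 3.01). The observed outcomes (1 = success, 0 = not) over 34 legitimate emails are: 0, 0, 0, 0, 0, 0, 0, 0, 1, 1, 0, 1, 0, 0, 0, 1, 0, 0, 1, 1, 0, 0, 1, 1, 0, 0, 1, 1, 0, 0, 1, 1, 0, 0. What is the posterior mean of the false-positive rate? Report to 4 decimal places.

0.4780

The Beta prior is conjugate to a Binomial/Bernoulli likelihood; the update adds successes to α and failures to β.
Posterior: Beta(α+k, β+n−k) = Beta(10.90+12, 3.01+22) = Beta(22.90, 25.01).
Posterior mean = α/(α+β) = 22.90/47.91 = 0.4780.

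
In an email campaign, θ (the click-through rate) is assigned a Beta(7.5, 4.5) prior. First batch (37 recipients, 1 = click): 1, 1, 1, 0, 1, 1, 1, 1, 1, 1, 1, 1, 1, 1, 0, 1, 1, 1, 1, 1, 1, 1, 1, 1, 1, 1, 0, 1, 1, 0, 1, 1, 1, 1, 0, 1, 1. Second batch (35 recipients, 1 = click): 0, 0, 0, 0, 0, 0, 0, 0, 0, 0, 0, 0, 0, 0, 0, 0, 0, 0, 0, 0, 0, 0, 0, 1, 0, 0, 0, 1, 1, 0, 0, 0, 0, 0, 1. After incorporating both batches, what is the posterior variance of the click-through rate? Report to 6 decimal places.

0.002937

The Beta prior is conjugate to a Binomial/Bernoulli likelihood; the update adds successes to α and failures to β.
After batch 1: Beta(7.5+32, 4.5+5) = Beta(39.5, 9.5).
After batch 2: Beta(39.5+4, 9.5+31) = Beta(43.5, 40.5).
Var = αβ/((α+β)²(α+β+1)) = 43.5·40.5/(84.0²·85.0) = 0.002937.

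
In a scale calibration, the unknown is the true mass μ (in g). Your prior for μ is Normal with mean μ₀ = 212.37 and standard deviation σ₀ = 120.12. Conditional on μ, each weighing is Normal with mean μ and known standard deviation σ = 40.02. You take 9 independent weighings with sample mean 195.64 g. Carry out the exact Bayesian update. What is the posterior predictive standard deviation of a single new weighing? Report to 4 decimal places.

For Normal data with known variance σ², a Normal(μ₀, σ₀²) prior on μ is conjugate. Posterior precision = 1/σ₀² + n/σ²; posterior mean is the precision-weighted average of μ₀ and x̄.
σ₀² = 120.12² = 14428.8144, σ² = 40.02² = 1601.6004; σ² + n·σ₀² = 1601.6004 + 9·14428.8144 = 131460.93.
Posterior precision = 1/σ₀² + n/σ² = 1/14428.8144 + 9/1601.6004 = (σ² + n·σ₀²)/(σ₀²σ²) = 131460.93/(14428.8144·1601.6004); posterior variance σₙ² = σ₀²σ²/(σ² + n·σ₀²) = 14428.8144·1601.6004/131460.93 = 175.787551.
Predictive variance for one new observation = σₙ² + σ² = 14428.8144·1601.6004/131460.93 + 1601.6004 = σ²·(σ₀² + 131460.93)/131460.93 = 1601.6004·145889.7444/131460.93 = 1777.387951; SD = √(1601.6004·145889.7444/131460.93) = 42.1591.

42.1591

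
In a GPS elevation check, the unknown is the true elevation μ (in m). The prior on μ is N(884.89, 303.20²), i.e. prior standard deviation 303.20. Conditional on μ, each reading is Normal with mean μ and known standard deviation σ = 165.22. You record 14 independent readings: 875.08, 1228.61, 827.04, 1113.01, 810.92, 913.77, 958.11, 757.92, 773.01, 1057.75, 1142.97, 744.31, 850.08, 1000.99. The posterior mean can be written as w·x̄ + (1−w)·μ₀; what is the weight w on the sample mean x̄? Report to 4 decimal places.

For Normal data with known variance σ², a Normal(μ₀, σ₀²) prior on μ is conjugate. Posterior precision = 1/σ₀² + n/σ²; posterior mean is the precision-weighted average of μ₀ and x̄.
σ₀² = 303.20² = 91930.24, σ² = 165.22² = 27297.6484. Prior precision 1/σ₀² = 1/91930.24; data precision n/σ² = 14/27297.6484.
w = (n/σ²)/(1/σ₀² + n/σ²) = n·σ₀²/(σ² + n·σ₀²) = 14·91930.24/(27297.6484 + 14·91930.24) = 1287023.36/1314321.0084 = 0.9792.

0.9792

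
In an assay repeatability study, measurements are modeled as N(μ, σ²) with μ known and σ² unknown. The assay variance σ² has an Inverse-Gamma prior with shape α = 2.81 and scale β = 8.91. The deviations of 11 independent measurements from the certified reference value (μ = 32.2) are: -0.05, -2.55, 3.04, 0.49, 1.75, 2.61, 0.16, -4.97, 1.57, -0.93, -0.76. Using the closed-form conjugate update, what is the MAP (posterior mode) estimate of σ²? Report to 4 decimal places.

3.8837

With known mean μ and an Inverse-Gamma(α, β) prior on σ², the Normal likelihood is conjugate: posterior is Inv-Gamma(α + n/2, β + Σ(xᵢ−μ)²/2).
Σ(xᵢ−μ)² = (-0.05)² + (-2.55)² + (3.04)² + (0.49)² + (1.75)² + (2.61)² + (0.16)² + (-4.97)² + (1.57)² + (-0.93)² + (-0.76)² = 54.4952.
Posterior: Inv-Gamma(2.81 + 11/2, 8.91 + 54.4952/2) = Inv-Gamma(8.31, 36.15760).
Mode = β/(α+1) = 36.15760/9.31 = 3.8837.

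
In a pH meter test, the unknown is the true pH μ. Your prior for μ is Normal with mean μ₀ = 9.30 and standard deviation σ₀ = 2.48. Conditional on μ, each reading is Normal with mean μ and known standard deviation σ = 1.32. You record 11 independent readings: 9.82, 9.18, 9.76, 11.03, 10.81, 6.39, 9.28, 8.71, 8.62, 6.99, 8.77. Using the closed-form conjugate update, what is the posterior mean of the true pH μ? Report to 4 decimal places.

For Normal data with known variance σ², a Normal(μ₀, σ₀²) prior on μ is conjugate. Posterior precision = 1/σ₀² + n/σ²; posterior mean is the precision-weighted average of μ₀ and x̄.
Σxᵢ = 9.82 + 9.18 + 9.76 + 11.03 + 10.81 + 6.39 + 9.28 + 8.71 + 8.62 + 6.99 + 8.77 = 99.36, so n·x̄ = 99.36.
σ₀² = 2.48² = 6.1504, σ² = 1.32² = 1.7424; σ² + n·σ₀² = 1.7424 + 11·6.1504 = 69.3968.
Posterior mean = (μ₀/σ₀² + n·x̄/σ²)/(1/σ₀² + n/σ²) = (σ²·μ₀ + σ₀²·n·x̄)/(σ² + n·σ₀²) = (1.7424·9.30 + 6.1504·99.36)/69.3968 = 627.308064/69.3968 = 9.0394.

9.0394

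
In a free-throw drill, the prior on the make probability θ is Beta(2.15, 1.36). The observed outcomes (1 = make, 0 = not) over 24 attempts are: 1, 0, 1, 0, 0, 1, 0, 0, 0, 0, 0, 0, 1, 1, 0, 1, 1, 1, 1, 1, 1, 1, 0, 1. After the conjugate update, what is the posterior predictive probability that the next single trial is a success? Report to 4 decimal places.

The Beta prior is conjugate to a Binomial/Bernoulli likelihood; the update adds successes to α and failures to β.
Posterior: Beta(α+k, β+n−k) = Beta(2.15+13, 1.36+11) = Beta(15.15, 12.36).
For a single future Bernoulli trial, P(success | data) = α/(α+β) = 0.5507.

0.5507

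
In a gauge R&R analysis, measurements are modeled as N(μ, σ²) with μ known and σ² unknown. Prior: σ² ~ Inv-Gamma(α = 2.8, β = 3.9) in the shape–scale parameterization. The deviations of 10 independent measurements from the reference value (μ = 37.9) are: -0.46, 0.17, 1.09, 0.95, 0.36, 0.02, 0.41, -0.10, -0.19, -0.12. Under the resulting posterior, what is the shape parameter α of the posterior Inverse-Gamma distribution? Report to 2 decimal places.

With known mean μ and an Inverse-Gamma(α, β) prior on σ², the Normal likelihood is conjugate: posterior is Inv-Gamma(α + n/2, β + Σ(xᵢ−μ)²/2).
Σ(xᵢ−μ)² = (-0.46)² + (0.17)² + (1.09)² + (0.95)² + (0.36)² + (0.02)² + (0.41)² + (-0.10)² + (-0.19)² + (-0.12)² = 2.6897.
Posterior: Inv-Gamma(2.8 + 10/2, 3.9 + 2.6897/2) = Inv-Gamma(7.80, 5.24485).
Posterior α = 7.80.

7.80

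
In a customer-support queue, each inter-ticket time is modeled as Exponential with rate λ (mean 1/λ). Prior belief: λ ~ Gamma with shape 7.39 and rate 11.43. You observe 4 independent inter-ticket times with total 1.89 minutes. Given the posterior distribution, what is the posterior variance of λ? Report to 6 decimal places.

0.064197

With a Gamma(shape α, rate β) prior on the exponential rate λ, the posterior after n observations with total T = Σxᵢ is Gamma(α+n, β+T).
Posterior: Gamma(7.39+4, 11.43+1.89) = Gamma(11.39, 13.32).
Var = α/β² = 0.064197.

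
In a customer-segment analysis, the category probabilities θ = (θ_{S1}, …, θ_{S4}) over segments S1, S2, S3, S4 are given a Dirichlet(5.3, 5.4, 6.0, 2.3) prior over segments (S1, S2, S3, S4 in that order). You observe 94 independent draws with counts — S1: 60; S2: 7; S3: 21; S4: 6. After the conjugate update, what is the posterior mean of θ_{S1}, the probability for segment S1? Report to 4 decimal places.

The Dirichlet prior is conjugate to the Multinomial likelihood: each posterior αⱼ = prior αⱼ + observed count nⱼ.
Posterior concentration: (65.3, 12.4, 27.0, 8.3), total = 113.0.
E[θ_{S1}|data] = α_{S1}/Σα = 65.3/113.0 = 0.5779.

0.5779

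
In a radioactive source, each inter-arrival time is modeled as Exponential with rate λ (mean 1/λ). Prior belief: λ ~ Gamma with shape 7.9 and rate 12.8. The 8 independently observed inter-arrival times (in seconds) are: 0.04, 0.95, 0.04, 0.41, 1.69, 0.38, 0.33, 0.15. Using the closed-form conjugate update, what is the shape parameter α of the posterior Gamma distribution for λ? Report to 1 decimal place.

15.9

With a Gamma(shape α, rate β) prior on the exponential rate λ, the posterior after n observations with total T = Σxᵢ is Gamma(α+n, β+T).
Sum of observations T = 3.99 seconds; n = 8.
Posterior: Gamma(7.9+8, 12.8+3.99) = Gamma(15.9, 16.79).
Posterior α = 15.9.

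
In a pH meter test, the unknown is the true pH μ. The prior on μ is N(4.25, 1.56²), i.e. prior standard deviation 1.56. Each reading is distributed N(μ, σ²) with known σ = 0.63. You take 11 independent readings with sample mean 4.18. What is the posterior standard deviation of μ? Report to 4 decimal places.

For Normal data with known variance σ², a Normal(μ₀, σ₀²) prior on μ is conjugate. Posterior precision = 1/σ₀² + n/σ²; posterior mean is the precision-weighted average of μ₀ and x̄.
σ₀² = 1.56² = 2.4336, σ² = 0.63² = 0.3969; σ² + n·σ₀² = 0.3969 + 11·2.4336 = 27.1665.
Posterior precision = 1/σ₀² + n/σ² = 1/2.4336 + 11/0.3969 = (σ² + n·σ₀²)/(σ₀²σ²) = 27.1665/(2.4336·0.3969); posterior variance σₙ² = σ₀²σ²/(σ² + n·σ₀²) = 2.4336·0.3969/27.1665 = 0.035555.
Posterior SD = √σₙ² = √(2.4336·0.3969/27.1665) = 0.1886.

0.1886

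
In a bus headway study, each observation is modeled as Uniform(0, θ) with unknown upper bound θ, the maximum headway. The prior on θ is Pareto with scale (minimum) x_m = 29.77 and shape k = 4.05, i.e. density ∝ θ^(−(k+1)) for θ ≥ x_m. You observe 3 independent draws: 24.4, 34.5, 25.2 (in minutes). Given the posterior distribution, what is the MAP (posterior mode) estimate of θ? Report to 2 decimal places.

34.50

A Pareto(scale x_m, shape k) prior on the upper bound θ of Uniform(0, θ) is conjugate: posterior is Pareto(max(x_m, max xᵢ), k + n).
Sample maximum = 34.5; prior scale x_m = 29.77 → posterior scale = max = 34.50.
Posterior shape = 4.05 + 3 = 7.05.
The Pareto density is decreasing on [x_m, ∞), so the mode is x_m = 34.50.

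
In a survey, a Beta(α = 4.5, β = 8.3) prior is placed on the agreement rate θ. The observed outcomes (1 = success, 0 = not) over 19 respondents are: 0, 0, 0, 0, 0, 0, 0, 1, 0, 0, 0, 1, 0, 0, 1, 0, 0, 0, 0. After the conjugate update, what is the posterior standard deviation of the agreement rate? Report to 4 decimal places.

The Beta prior is conjugate to a Binomial/Bernoulli likelihood; the update adds successes to α and failures to β.
Posterior: Beta(α+k, β+n−k) = Beta(4.5+3, 8.3+16) = Beta(7.5, 24.3).
Var = αβ/((α+β)²(α+β+1)) = 7.5·24.3/(31.8²·32.8) = 0.00549464; SD = √0.00549464 = 0.0741.

0.0741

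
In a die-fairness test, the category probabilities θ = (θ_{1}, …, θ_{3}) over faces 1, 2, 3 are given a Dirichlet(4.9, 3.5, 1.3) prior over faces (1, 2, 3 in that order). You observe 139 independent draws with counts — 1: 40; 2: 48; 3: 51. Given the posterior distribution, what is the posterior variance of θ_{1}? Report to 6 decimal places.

The Dirichlet prior is conjugate to the Multinomial likelihood: each posterior αⱼ = prior αⱼ + observed count nⱼ.
Posterior concentration: (44.9, 51.5, 52.3), total = 148.7.
Var[θ_j] = α_j(Σα−α_j)/((Σα)²(Σα+1)) = 44.9·103.8/(148.7²·149.7) = 0.001408.

0.001408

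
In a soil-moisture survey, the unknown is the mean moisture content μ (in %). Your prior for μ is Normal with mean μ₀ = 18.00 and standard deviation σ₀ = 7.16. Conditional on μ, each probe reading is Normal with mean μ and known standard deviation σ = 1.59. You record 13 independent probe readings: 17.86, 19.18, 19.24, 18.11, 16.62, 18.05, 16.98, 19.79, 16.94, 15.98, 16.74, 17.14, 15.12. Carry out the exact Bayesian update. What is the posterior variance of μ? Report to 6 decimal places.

For Normal data with known variance σ², a Normal(μ₀, σ₀²) prior on μ is conjugate. Posterior precision = 1/σ₀² + n/σ²; posterior mean is the precision-weighted average of μ₀ and x̄.
σ₀² = 7.16² = 51.2656, σ² = 1.59² = 2.5281; σ² + n·σ₀² = 2.5281 + 13·51.2656 = 668.9809.
Posterior precision = 1/σ₀² + n/σ² = 1/51.2656 + 13/2.5281 = (σ² + n·σ₀²)/(σ₀²σ²) = 668.9809/(51.2656·2.5281); posterior variance σₙ² = σ₀²σ²/(σ² + n·σ₀²) = 51.2656·2.5281/668.9809 = 0.193734.

0.193734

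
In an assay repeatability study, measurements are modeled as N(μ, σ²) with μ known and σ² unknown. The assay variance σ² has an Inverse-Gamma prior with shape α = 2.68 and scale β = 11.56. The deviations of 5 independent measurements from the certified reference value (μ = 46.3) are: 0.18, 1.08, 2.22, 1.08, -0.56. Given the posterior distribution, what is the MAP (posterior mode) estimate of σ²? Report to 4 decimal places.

2.4860

With known mean μ and an Inverse-Gamma(α, β) prior on σ², the Normal likelihood is conjugate: posterior is Inv-Gamma(α + n/2, β + Σ(xᵢ−μ)²/2).
Σ(xᵢ−μ)² = (0.18)² + (1.08)² + (2.22)² + (1.08)² + (-0.56)² = 7.6072.
Posterior: Inv-Gamma(2.68 + 5/2, 11.56 + 7.6072/2) = Inv-Gamma(5.18, 15.36360).
Mode = β/(α+1) = 15.36360/6.18 = 2.4860.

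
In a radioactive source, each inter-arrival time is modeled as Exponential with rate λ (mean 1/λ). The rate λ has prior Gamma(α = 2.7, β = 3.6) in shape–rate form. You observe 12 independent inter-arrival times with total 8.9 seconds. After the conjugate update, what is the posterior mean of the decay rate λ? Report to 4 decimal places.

1.1760

With a Gamma(shape α, rate β) prior on the exponential rate λ, the posterior after n observations with total T = Σxᵢ is Gamma(α+n, β+T).
Posterior: Gamma(2.7+12, 3.6+8.9) = Gamma(14.7, 12.5).
Posterior mean of λ = α/β = 14.7/12.5 = 1.1760.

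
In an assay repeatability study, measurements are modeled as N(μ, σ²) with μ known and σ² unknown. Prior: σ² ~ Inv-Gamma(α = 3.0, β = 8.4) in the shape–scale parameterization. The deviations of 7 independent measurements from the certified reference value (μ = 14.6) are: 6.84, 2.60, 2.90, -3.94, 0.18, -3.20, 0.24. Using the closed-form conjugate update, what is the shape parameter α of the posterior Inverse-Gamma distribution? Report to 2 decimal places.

6.50

With known mean μ and an Inverse-Gamma(α, β) prior on σ², the Normal likelihood is conjugate: posterior is Inv-Gamma(α + n/2, β + Σ(xᵢ−μ)²/2).
Σ(xᵢ−μ)² = (6.84)² + (2.60)² + (2.90)² + (-3.94)² + (0.18)² + (-3.20)² + (0.24)² = 87.8092.
Posterior: Inv-Gamma(3.0 + 7/2, 8.4 + 87.8092/2) = Inv-Gamma(6.50, 52.30460).
Posterior α = 6.50.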